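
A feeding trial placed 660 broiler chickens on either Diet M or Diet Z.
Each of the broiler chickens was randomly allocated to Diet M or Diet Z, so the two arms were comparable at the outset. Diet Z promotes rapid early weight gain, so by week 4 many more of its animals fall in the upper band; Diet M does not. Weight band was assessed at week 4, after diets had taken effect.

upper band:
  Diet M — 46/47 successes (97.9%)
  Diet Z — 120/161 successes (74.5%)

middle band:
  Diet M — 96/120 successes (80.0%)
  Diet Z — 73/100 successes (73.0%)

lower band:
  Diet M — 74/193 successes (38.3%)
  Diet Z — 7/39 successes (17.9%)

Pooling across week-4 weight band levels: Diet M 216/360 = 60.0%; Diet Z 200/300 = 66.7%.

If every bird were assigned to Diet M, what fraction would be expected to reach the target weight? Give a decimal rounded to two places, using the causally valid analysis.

Within every week-4 weight band level Diet M has the higher rate, yet pooled Diet Z does — Simpson's reversal.
Because the diet influences week-4 weight band, week-4 weight band is a post-treatment mediator, not a confounder. Stratifying on it would bias the estimate; the causal effect is the crude pooled difference.
So P(outcome | do(Diet M)) is just the pooled rate for Diet M: 216/360 = 0.600.

0.60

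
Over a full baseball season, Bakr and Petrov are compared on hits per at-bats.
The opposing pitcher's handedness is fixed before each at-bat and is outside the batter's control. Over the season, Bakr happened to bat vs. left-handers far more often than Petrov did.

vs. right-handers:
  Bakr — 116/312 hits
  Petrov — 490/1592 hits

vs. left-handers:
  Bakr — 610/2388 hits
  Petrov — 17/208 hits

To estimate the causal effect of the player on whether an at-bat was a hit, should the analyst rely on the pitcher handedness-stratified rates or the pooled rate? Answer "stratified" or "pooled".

The stratified and pooled comparisons disagree (Bakr wins within each pitcher handedness; Petrov wins overall), so the answer turns on the causal role of pitcher handedness.
Since pitcher handedness is a pre-existing factor (not a product of the player) and it affects the outcome on its own, it is a confounder. The stratified rates, not the pooled rate, identify the causal effect.
Within each level — vs. right-handers: 37.2% vs 30.8%; vs. left-handers: 25.5% vs 8.2% — Bakr is higher every time.

stratified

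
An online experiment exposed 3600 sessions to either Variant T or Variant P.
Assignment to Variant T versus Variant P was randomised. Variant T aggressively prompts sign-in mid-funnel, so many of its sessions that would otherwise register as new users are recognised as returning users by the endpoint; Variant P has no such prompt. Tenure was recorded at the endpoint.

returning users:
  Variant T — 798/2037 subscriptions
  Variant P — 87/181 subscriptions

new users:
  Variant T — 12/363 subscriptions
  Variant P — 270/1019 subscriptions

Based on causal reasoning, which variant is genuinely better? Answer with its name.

The user tenure-specific comparison favours Variant P throughout, but the pooled figures favour Variant T. The question is whether to condition on user tenure.
User tenure is recorded after the variant and is itself shifted by it — it sits on the causal path from variant to outcome. Conditioning on a mediator would strip out part of the effect we want; the pooled comparison gives the total causal effect.
Pooled: Variant T 33.8% vs Variant P 29.8%; Variant T is higher overall.

Variant T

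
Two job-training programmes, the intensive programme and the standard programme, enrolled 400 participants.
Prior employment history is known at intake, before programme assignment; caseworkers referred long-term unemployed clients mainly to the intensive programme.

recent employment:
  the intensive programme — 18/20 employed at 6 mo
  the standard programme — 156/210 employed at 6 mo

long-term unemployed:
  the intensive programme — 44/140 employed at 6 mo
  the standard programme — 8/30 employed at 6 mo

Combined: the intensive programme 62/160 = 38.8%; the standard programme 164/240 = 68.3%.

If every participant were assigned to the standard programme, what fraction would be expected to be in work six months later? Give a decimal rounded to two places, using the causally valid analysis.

Prior employment history differs across programmes for reasons unrelated to any effect of the programme itself, and it separately predicts the outcome — a classic confounder. We must compare within prior employment history levels.
Standardising the standard programme to the population prior employment history mix: 0.575·156/210 + 0.425·8/30 = 0.540.

0.54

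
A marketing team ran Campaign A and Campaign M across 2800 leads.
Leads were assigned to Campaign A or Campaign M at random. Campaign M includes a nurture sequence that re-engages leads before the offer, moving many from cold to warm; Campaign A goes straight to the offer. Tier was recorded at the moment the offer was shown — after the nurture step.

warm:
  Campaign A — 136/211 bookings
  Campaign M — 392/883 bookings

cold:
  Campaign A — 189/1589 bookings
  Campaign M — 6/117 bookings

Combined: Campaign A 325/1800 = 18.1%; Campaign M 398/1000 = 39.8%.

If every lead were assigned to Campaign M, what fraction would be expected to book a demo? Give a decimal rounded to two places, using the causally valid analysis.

The distribution of engagement tier is itself part of what the campaign does — it is an intermediate outcome. Holding it fixed would remove that part of the effect; the total effect is the pooled difference.
So P(outcome | do(Campaign M)) is just the pooled rate for Campaign M: 398/1000 = 0.398.

0.40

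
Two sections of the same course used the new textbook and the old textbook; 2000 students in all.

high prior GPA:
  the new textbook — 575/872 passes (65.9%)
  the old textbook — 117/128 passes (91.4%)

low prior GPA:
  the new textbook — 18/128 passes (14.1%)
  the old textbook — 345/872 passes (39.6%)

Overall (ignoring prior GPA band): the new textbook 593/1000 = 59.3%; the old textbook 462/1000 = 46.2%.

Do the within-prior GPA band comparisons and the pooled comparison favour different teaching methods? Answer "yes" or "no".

yes

Within each prior GPA band level (high prior GPA 65.9% vs 91.4%; low prior GPA 14.1% vs 39.6%), the old textbook has the higher rate every time. Pooled: 59.3% vs 46.2% — the new textbook has the higher rate overall. The two comparisons disagree.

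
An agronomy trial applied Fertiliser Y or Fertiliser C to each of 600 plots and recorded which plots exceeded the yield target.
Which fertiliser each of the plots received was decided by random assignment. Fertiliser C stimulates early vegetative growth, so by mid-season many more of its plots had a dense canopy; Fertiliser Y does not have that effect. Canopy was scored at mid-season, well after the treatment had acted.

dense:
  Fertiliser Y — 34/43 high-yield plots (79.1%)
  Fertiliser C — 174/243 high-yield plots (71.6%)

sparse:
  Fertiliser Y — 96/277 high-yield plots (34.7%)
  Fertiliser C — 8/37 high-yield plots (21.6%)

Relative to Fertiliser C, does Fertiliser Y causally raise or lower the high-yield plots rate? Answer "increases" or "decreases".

Mid-season canopy here is a post-treatment variable shaped by the fertiliser; conditioning on it would introduce bias rather than remove it. The overall comparison is the causal one.
Pooled: Fertiliser Y 40.6% vs Fertiliser C 65.0%; Fertiliser C is higher overall.

decreases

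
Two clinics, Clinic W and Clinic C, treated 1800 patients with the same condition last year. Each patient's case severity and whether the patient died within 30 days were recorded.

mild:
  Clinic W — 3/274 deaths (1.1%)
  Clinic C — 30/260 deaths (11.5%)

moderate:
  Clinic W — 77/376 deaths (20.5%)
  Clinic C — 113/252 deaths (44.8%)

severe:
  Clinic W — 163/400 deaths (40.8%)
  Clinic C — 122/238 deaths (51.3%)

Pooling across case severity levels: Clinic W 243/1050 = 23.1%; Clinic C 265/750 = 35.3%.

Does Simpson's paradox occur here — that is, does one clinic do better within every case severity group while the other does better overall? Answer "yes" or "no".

no

Within each case severity level (mild 1.1% vs 11.5%; moderate 20.5% vs 44.8%; severe 40.8% vs 51.3%), Clinic W has the lower rate every time. Pooled: 23.1% vs 35.3% — Clinic W has the lower rate overall. They agree.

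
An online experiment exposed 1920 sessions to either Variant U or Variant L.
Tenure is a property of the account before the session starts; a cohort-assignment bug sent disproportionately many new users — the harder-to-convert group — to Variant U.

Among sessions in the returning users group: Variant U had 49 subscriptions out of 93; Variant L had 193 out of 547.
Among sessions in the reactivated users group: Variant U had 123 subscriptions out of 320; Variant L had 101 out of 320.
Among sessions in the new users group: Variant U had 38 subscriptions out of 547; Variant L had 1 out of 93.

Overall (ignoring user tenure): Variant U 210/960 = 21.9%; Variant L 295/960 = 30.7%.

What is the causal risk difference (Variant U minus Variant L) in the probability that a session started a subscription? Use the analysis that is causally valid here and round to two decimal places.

+0.10

Nothing the variant does changes user tenure; the imbalance is an allocation artefact. With user tenure also predicting the outcome, the pooled figure is confounded, and the within-stratum comparison is the causal one.
Adjusting over the population distribution of user tenure: 0.333·(0.527−0.353) + 0.333·(0.384−0.316) + 0.333·(0.069−0.011) = +0.101.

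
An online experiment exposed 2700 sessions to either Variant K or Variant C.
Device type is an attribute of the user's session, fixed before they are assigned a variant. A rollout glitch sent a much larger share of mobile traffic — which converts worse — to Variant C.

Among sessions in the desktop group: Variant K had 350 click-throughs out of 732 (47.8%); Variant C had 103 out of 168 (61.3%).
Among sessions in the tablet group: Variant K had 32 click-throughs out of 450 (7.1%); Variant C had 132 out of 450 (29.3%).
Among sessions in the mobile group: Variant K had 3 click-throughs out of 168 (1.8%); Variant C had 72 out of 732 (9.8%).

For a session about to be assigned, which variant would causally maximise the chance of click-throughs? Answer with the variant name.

Variant C

Here device type is a common cause — it drives both which variant a case falls under and the outcome. The crude comparison mixes populations; the stratum-specific rates are the causally relevant ones.
Within each level — desktop: 47.8% vs 61.3%; tablet: 7.1% vs 29.3%; mobile: 1.8% vs 9.8% — Variant C is higher every time.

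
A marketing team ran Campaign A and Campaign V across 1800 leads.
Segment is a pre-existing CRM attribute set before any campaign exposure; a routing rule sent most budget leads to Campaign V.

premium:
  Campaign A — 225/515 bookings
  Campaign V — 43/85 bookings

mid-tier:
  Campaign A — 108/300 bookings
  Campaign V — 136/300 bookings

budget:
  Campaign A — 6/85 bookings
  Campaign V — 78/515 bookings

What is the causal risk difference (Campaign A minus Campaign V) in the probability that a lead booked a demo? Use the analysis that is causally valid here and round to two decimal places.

The stratified and pooled comparisons disagree (Campaign V wins within each customer segment; Campaign A wins overall), so the answer turns on the causal role of customer segment.
Since customer segment is a pre-existing factor (not a product of the campaign) and it affects the outcome on its own, it is a confounder. The stratified rates, not the pooled rate, identify the causal effect.
Adjusting over the population distribution of customer segment: 0.333·(0.437−0.506) + 0.333·(0.360−0.453) + 0.333·(0.071−0.151) = -0.081.

-0.08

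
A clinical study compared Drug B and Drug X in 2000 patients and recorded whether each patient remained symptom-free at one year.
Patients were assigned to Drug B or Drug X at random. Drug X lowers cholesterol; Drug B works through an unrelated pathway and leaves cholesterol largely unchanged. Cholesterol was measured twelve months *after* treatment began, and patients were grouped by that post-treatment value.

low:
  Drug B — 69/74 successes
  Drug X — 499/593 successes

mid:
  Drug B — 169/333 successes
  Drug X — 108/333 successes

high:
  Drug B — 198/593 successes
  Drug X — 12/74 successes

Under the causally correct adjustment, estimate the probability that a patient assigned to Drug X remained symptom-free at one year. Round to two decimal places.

The cholesterol-specific comparison favours Drug B throughout, but the pooled figures favour Drug X. The question is whether to condition on cholesterol.
Because the drug influences cholesterol, cholesterol is a post-treatment mediator, not a confounder. Stratifying on it would bias the estimate; the causal effect is the crude pooled difference.
So P(outcome | do(Drug X)) is just the pooled rate for Drug X: 619/1000 = 0.619.

0.62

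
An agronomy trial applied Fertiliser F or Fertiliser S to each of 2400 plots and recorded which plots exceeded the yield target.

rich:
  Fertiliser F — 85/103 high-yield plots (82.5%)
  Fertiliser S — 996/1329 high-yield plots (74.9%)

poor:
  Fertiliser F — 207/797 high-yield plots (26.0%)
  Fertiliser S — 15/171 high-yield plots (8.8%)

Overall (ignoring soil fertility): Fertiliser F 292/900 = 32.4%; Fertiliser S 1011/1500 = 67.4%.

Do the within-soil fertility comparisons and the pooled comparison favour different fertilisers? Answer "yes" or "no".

yes

Within each soil fertility level (rich 82.5% vs 74.9%; poor 26.0% vs 8.8%), Fertiliser F has the higher rate every time. Pooled: 32.4% vs 67.4% — Fertiliser S has the higher rate overall. The two comparisons disagree.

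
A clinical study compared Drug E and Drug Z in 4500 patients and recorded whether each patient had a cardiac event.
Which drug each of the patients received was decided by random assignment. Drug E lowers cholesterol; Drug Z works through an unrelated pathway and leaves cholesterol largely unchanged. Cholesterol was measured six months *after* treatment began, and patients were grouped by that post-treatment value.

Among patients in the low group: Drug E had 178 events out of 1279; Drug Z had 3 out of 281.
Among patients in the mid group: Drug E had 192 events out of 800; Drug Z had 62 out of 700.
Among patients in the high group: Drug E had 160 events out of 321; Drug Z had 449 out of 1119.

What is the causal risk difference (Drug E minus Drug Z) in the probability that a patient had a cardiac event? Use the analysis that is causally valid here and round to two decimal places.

-0.02

Drug Z is lower inside every cholesterol stratum but Drug E is lower in aggregate. Whether to stratify depends on how cholesterol relates to the drug.
Because the drug influences cholesterol, cholesterol is a post-treatment mediator, not a confounder. Stratifying on it would bias the estimate; the causal effect is the crude pooled difference.
The causal difference is the pooled difference: 0.221 − 0.245 = -0.024.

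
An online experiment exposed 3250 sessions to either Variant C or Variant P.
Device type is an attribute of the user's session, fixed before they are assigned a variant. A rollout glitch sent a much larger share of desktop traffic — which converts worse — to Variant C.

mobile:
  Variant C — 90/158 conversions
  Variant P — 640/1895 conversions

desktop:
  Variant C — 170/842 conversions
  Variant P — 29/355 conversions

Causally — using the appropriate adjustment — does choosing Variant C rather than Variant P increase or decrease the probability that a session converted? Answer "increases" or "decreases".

increases

Nothing the variant does changes device type; the imbalance is an allocation artefact. With device type also predicting the outcome, the pooled figure is confounded, and the within-stratum comparison is the causal one.
Within each level — mobile: 57.0% vs 33.8%; desktop: 20.2% vs 8.2% — Variant C is higher every time.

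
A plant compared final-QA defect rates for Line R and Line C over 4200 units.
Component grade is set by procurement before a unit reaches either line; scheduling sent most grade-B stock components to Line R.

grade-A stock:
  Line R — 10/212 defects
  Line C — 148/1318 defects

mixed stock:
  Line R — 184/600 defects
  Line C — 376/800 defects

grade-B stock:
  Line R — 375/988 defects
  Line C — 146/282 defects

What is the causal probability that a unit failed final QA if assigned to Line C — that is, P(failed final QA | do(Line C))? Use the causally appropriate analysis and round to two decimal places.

0.35

Here component grade is a common cause — it drives both which line a case falls under and the outcome. The crude comparison mixes populations; the stratum-specific rates are the causally relevant ones.
Standardising Line C to the population component grade mix: 0.364·148/1318 + 0.333·376/800 + 0.302·146/282 = 0.354.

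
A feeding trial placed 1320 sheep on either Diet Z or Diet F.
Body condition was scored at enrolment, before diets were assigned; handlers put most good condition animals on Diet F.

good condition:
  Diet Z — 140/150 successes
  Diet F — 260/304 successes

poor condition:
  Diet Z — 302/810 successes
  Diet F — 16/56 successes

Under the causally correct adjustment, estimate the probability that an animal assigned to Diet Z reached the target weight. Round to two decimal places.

The stratified and pooled comparisons disagree (Diet Z wins within each starting body condition; Diet F wins overall), so the answer turns on the causal role of starting body condition.
Here starting body condition is a common cause — it drives both which diet a case falls under and the outcome. The crude comparison mixes populations; the stratum-specific rates are the causally relevant ones.
Standardising Diet Z to the population starting body condition mix: 0.344·140/150 + 0.656·302/810 = 0.566.

0.57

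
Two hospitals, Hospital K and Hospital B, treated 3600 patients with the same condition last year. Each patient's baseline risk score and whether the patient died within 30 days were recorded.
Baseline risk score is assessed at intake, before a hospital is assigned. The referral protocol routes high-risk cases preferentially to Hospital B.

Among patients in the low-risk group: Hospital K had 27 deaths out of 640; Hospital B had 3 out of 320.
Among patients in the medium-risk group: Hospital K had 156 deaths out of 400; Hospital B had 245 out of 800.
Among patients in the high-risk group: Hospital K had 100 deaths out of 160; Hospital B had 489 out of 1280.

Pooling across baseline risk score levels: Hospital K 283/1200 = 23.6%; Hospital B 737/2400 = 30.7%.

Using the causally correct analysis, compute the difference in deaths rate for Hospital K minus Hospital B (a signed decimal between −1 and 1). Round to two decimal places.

+0.13

Within every baseline risk score level Hospital B has the lower rate, yet pooled Hospital K does — Simpson's reversal.
Baseline risk score differs across hospitals for reasons unrelated to any effect of the hospital itself, and it separately predicts the outcome — a classic confounder. We must compare within baseline risk score levels.
Adjusting over the population distribution of baseline risk score: 0.267·(0.042−0.009) + 0.333·(0.390−0.306) + 0.400·(0.625−0.382) = +0.134.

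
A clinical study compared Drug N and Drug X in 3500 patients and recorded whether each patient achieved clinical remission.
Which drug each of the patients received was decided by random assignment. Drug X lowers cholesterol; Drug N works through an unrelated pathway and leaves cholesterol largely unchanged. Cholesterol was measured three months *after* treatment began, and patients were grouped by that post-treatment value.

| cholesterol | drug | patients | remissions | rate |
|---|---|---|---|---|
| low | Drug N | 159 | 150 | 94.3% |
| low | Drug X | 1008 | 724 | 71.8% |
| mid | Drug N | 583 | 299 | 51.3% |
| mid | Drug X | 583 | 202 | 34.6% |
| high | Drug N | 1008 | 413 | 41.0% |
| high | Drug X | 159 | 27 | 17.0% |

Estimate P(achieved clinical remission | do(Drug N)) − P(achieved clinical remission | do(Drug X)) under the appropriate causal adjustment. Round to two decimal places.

Within every cholesterol level Drug N has the higher rate, yet pooled Drug X does — Simpson's reversal.
Cholesterol is downstream of the drug. One should not condition on a consequence of treatment, so the overall rates are the right comparison.
The causal difference is the pooled difference: 0.493 − 0.545 = -0.052.

-0.05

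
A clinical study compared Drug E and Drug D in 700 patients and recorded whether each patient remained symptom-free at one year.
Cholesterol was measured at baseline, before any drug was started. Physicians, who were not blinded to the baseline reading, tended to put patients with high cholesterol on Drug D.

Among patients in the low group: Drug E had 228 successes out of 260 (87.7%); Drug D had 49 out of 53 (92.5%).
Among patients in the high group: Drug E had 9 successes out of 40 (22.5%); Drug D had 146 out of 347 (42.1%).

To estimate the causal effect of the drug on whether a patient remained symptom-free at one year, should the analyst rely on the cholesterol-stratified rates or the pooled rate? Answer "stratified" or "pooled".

Cholesterol satisfies the back-door criterion: it is not a descendant of the drug, and it blocks the spurious path from drug to outcome. Adjusting for it (i.e., using the within-cholesterol rates) gives the causal effect.
Within each level — low: 87.7% vs 92.5%; high: 22.5% vs 42.1% — Drug D is higher every time.

stratified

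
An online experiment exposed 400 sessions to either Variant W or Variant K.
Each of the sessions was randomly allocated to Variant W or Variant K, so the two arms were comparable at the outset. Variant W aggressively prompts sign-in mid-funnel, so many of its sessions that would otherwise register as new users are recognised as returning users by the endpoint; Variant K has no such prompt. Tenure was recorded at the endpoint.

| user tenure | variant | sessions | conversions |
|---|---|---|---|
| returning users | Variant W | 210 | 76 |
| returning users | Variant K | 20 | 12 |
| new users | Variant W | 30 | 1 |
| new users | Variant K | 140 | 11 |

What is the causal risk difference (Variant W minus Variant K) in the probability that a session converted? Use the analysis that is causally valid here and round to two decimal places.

The stratified and pooled comparisons disagree (Variant K wins within each user tenure; Variant W wins overall), so the answer turns on the causal role of user tenure.
Stratifying would compare variants among sessions the variants themselves sorted into user tenure groups — a form of selection on an intermediate. The unconditioned pooled rates give the total causal effect.
The causal difference is the pooled difference: 0.321 − 0.144 = +0.177.

+0.18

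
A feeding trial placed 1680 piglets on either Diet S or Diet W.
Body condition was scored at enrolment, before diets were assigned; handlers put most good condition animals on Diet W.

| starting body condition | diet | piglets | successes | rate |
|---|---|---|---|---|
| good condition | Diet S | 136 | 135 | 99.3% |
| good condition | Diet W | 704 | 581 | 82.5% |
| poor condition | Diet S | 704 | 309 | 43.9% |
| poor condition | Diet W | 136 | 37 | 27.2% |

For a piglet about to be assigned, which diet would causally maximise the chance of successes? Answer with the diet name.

Nothing the diet does changes starting body condition; the imbalance is an allocation artefact. With starting body condition also predicting the outcome, the pooled figure is confounded, and the within-stratum comparison is the causal one.
Within each level — good condition: 99.3% vs 82.5%; poor condition: 43.9% vs 27.2% — Diet S is higher every time.

Diet S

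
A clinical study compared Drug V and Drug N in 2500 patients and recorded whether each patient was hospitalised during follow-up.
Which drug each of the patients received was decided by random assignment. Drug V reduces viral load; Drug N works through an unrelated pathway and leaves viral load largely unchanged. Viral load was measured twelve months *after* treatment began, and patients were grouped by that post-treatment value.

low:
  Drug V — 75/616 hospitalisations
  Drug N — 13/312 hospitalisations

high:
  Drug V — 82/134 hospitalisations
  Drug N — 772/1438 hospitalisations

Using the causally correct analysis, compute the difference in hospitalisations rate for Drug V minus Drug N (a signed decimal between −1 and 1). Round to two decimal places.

Drug N is lower inside every viral load stratum but Drug V is lower in aggregate. Whether to stratify depends on how viral load relates to the drug.
Viral load is downstream of the drug. One should not condition on a consequence of treatment, so the overall rates are the right comparison.
The causal difference is the pooled difference: 0.209 − 0.449 = -0.239.

-0.24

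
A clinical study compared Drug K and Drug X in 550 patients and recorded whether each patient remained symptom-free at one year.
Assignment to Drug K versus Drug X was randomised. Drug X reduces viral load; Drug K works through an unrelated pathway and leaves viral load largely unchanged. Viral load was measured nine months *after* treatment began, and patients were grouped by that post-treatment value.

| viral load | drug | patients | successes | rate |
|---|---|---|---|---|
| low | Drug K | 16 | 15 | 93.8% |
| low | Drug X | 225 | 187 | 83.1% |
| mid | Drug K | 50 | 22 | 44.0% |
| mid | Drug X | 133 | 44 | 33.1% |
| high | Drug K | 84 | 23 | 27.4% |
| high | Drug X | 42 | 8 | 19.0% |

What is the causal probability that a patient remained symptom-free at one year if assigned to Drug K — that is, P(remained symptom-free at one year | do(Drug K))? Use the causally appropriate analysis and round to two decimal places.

0.40

Within every viral load level Drug K has the higher rate, yet pooled Drug X does — Simpson's reversal.
Viral load is recorded after the drug and is itself shifted by it — it sits on the causal path from drug to outcome. Conditioning on a mediator would strip out part of the effect we want; the pooled comparison gives the total causal effect.
So P(outcome | do(Drug K)) is just the pooled rate for Drug K: 60/150 = 0.400.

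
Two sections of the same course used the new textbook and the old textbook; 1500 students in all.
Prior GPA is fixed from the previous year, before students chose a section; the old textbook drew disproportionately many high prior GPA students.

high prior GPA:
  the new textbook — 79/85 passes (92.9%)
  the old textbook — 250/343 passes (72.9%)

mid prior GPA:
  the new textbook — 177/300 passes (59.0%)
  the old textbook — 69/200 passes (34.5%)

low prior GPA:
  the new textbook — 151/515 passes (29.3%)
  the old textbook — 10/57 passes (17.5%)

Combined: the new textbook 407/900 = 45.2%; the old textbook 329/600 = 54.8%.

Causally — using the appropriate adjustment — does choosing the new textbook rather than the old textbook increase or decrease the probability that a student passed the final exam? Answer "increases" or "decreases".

Prior GPA band satisfies the back-door criterion: it is not a descendant of the teaching method, and it blocks the spurious path from teaching method to outcome. Adjusting for it (i.e., using the within-prior GPA band rates) gives the causal effect.
Within each level — high prior GPA: 92.9% vs 72.9%; mid prior GPA: 59.0% vs 34.5%; low prior GPA: 29.3% vs 17.5% — the new textbook is higher every time.

increases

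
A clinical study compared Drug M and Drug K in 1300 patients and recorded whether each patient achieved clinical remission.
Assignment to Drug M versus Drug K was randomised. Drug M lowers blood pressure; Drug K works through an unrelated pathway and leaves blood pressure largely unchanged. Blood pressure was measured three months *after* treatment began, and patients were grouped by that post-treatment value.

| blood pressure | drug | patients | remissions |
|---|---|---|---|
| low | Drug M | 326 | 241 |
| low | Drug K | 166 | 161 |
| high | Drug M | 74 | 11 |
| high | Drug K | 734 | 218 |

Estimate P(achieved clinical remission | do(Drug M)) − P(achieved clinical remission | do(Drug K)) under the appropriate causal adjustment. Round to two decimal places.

+0.21

The blood pressure-specific comparison favours Drug K throughout, but the pooled figures favour Drug M. The question is whether to condition on blood pressure.
Blood pressure is recorded after the drug and is itself shifted by it — it sits on the causal path from drug to outcome. Conditioning on a mediator would strip out part of the effect we want; the pooled comparison gives the total causal effect.
The causal difference is the pooled difference: 0.630 − 0.421 = +0.209.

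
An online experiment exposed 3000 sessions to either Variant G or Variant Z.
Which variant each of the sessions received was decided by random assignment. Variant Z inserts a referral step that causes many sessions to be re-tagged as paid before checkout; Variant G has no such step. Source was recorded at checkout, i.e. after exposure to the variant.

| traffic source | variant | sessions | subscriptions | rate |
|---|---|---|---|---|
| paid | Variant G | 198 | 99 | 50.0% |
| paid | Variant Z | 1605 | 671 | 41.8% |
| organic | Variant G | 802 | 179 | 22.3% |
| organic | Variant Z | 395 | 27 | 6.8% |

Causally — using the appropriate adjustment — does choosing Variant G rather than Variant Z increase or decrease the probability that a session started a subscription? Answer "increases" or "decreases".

Traffic source here is a post-treatment variable shaped by the variant; conditioning on it would introduce bias rather than remove it. The overall comparison is the causal one.
Pooled: Variant G 27.8% vs Variant Z 34.9%; Variant Z is higher overall.

decreases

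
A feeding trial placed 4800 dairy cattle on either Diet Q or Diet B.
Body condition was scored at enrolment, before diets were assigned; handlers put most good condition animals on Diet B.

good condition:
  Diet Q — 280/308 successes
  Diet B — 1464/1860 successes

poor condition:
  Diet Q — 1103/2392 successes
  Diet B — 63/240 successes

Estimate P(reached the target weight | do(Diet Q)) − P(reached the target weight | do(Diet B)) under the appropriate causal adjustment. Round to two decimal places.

Diet Q is higher inside every starting body condition stratum but Diet B is higher in aggregate. Whether to stratify depends on how starting body condition relates to the diet.
Nothing the diet does changes starting body condition; the imbalance is an allocation artefact. With starting body condition also predicting the outcome, the pooled figure is confounded, and the within-stratum comparison is the causal one.
Adjusting over the population distribution of starting body condition: 0.452·(0.909−0.787) + 0.548·(0.461−0.263) = +0.164.

+0.16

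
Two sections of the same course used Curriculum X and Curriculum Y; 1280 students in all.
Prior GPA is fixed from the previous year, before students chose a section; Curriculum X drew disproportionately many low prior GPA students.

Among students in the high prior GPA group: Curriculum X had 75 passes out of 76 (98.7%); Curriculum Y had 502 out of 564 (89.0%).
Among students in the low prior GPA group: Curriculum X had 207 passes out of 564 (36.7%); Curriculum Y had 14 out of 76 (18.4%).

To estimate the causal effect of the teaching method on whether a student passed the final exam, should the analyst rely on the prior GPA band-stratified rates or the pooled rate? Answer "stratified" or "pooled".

Here prior GPA band is a common cause — it drives both which teaching method a case falls under and the outcome. The crude comparison mixes populations; the stratum-specific rates are the causally relevant ones.
Within each level — high prior GPA: 98.7% vs 89.0%; low prior GPA: 36.7% vs 18.4% — Curriculum X is higher every time.

stratified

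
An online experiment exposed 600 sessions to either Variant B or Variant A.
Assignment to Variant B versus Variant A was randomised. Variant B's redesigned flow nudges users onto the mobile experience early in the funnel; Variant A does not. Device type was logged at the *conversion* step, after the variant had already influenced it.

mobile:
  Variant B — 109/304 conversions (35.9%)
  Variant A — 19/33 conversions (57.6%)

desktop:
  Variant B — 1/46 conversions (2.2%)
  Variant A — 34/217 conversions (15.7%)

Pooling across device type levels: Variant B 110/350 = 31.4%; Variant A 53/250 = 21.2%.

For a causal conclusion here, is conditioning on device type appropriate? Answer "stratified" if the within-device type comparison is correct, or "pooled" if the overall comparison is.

pooled

The stratified and pooled comparisons disagree (Variant A wins within each device type; Variant B wins overall), so the answer turns on the causal role of device type.
Because the variant influences device type, device type is a post-treatment mediator, not a confounder. Stratifying on it would bias the estimate; the causal effect is the crude pooled difference.
Pooled: Variant B 31.4% vs Variant A 21.2%; Variant B is higher overall.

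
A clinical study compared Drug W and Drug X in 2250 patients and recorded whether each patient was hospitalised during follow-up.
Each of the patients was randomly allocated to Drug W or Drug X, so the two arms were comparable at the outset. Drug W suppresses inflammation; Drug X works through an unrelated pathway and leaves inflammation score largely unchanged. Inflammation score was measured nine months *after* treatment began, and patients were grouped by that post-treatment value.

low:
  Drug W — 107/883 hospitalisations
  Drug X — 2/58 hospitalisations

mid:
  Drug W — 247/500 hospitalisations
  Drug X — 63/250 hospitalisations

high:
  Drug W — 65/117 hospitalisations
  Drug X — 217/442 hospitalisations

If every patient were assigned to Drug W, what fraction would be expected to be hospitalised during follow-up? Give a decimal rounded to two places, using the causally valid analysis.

0.28

Stratifying would compare drugs among patients the drugs themselves sorted into inflammation score groups — a form of selection on an intermediate. The unconditioned pooled rates give the total causal effect.
So P(outcome | do(Drug W)) is just the pooled rate for Drug W: 419/1500 = 0.279.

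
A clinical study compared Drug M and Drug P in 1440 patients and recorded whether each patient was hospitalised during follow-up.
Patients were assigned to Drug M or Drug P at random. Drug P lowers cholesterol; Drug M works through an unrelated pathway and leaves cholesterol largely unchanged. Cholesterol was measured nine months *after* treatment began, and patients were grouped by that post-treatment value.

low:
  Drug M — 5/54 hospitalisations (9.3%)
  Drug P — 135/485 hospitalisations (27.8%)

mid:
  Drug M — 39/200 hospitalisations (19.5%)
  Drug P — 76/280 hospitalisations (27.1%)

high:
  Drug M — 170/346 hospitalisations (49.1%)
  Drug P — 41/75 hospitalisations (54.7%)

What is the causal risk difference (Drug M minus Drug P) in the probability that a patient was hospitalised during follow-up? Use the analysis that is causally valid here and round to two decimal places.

+0.06

Cholesterol is recorded after the drug and is itself shifted by it — it sits on the causal path from drug to outcome. Conditioning on a mediator would strip out part of the effect we want; the pooled comparison gives the total causal effect.
The causal difference is the pooled difference: 0.357 − 0.300 = +0.057.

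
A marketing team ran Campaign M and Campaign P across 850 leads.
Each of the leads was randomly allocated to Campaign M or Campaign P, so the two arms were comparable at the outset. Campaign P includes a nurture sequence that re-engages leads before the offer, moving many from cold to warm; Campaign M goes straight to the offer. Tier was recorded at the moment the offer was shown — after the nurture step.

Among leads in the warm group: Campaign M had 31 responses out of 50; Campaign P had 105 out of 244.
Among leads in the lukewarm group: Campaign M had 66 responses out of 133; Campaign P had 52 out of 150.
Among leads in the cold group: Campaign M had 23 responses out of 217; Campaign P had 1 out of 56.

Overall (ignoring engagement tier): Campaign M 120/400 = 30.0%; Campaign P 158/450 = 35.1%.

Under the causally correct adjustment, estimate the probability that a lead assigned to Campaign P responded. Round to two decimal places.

Engagement tier is downstream of the campaign. One should not condition on a consequence of treatment, so the overall rates are the right comparison.
So P(outcome | do(Campaign P)) is just the pooled rate for Campaign P: 158/450 = 0.351.

0.35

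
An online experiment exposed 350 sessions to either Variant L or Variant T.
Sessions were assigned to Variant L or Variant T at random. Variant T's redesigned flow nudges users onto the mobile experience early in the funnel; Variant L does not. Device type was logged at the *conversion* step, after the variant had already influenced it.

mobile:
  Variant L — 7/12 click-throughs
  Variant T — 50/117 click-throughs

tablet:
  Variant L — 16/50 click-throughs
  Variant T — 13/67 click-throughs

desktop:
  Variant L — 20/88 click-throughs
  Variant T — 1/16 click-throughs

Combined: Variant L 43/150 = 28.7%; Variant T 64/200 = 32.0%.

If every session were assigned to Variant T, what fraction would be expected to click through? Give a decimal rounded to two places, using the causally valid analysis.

0.32

Because the variant influences device type, device type is a post-treatment mediator, not a confounder. Stratifying on it would bias the estimate; the causal effect is the crude pooled difference.
So P(outcome | do(Variant T)) is just the pooled rate for Variant T: 64/200 = 0.320.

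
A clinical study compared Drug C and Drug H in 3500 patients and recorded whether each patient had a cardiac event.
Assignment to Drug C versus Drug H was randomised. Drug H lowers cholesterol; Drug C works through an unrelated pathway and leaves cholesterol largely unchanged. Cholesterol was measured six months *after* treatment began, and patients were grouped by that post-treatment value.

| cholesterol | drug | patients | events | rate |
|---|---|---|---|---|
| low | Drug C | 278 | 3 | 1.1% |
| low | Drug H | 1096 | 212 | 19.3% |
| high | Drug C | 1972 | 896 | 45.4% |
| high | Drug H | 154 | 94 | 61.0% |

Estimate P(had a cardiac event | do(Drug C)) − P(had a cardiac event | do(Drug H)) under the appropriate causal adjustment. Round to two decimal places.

+0.15

The distribution of cholesterol is itself part of what the drug does — it is an intermediate outcome. Holding it fixed would remove that part of the effect; the total effect is the pooled difference.
The causal difference is the pooled difference: 0.400 − 0.245 = +0.155.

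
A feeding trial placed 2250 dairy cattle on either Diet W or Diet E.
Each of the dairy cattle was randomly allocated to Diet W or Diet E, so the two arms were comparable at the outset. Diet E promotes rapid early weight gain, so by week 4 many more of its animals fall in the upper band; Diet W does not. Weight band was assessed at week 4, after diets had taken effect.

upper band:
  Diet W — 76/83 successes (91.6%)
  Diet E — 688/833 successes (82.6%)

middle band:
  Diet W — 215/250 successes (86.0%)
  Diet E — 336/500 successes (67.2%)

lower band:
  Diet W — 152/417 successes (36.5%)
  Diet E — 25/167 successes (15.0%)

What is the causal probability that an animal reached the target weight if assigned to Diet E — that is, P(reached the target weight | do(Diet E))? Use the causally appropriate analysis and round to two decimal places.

0.70

Week-4 weight band is downstream of the diet. One should not condition on a consequence of treatment, so the overall rates are the right comparison.
So P(outcome | do(Diet E)) is just the pooled rate for Diet E: 1049/1500 = 0.699.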